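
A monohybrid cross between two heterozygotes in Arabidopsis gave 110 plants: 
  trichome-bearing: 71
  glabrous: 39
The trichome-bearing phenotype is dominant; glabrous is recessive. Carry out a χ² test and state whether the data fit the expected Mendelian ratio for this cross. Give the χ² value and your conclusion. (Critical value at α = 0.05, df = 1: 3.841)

6.412; not consistent

For a monohybrid cross between heterozygotes with complete dominance, the expected phenotypic ratio is 3:1.
The 3:1 ratio has 4 parts, so with N = 110 the expected counts are:
  trichome-bearing: 110 × 3/4 = 82.5
  glabrous: 110 × 1/4 = 27.5
χ² = Σ (O − E)² / E
  trichome-bearing: (71 − 82.5)² / 82.5 = 1.6030
  glabrous: (39 − 27.5)² / 27.5 = 4.8091
χ² = 1.6030 + 4.8091 = 6.4121 ≈ 6.412
Degrees of freedom = 2 − 1 = 1; critical value at α = 0.05 is 3.841.
Since 6.412 > 3.841, we reject the null hypothesis — the data do not fit the 3:1 ratio.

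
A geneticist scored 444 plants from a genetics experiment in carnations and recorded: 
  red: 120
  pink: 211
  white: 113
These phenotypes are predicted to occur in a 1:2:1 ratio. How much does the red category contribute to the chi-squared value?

The 1:2:1 ratio has 4 parts, so with N = 444 the expected counts are:
  red: 444 × 1/4 = 111
  pink: 444 × 2/4 = 222
  white: 444 × 1/4 = 111
Contribution of red: (120 − 111)² / 111 = 0.7297

0.730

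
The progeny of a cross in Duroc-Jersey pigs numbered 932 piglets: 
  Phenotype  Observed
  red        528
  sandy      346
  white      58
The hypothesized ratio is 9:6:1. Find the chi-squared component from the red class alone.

0.027

Under the 9:6:1 hypothesis (Σ ratio = 16, N = 932):
  red: 932 × 9/16 = 524.25
  sandy: 932 × 6/16 = 349.5
  white: 932 × 1/16 = 58.25
Contribution of red: (528 − 524.25)² / 524.25 = 0.0268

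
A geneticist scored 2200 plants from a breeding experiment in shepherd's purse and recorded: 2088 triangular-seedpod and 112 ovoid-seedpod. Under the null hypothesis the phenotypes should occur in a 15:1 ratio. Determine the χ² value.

Total ratio parts = 16. Expected numbers out of 2200:
  triangular-seedpod: 2200 × 15/16 = 2062.5
  ovoid-seedpod: 2200 × 1/16 = 137.5
χ² = Σ (O − E)² / E
  triangular-seedpod: (2088 − 2062.5)² / 2062.5 = 0.3153
  ovoid-seedpod: (112 − 137.5)² / 137.5 = 4.7291
χ² = 0.3153 + 4.7291 = 5.0444 ≈ 5.044

5.044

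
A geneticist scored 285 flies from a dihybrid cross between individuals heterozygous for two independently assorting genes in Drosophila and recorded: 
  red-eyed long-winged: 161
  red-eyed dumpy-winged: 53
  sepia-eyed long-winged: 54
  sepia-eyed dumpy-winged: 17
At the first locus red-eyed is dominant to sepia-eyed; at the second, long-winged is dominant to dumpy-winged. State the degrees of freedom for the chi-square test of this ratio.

A dihybrid F₂ with independent assortment and complete dominance at both loci gives a 9:3:3:1 phenotypic ratio.
A goodness-of-fit test with 4 phenotype classes has df = 4 − 1 = 3.

3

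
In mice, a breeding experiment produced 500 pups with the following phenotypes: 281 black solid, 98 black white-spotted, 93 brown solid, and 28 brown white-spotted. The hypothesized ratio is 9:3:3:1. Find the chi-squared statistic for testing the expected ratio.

Under the 9:3:3:1 hypothesis (Σ ratio = 16, N = 500):
  black solid: 500 × 9/16 = 281.25
  black white-spotted: 500 × 3/16 = 93.75
  brown solid: 500 × 3/16 = 93.75
  brown white-spotted: 500 × 1/16 = 31.25
χ² = Σ (O − E)² / E
  black solid: (281 − 281.25)² / 281.25 = 0.0002
  black white-spotted: (98 − 93.75)² / 93.75 = 0.1927
  brown solid: (93 − 93.75)² / 93.75 = 0.0060
  brown white-spotted: (28 − 31.25)² / 31.25 = 0.3380
χ² = 0.0002 + 0.1927 + 0.0060 + 0.3380 = 0.5369 ≈ 0.537

0.537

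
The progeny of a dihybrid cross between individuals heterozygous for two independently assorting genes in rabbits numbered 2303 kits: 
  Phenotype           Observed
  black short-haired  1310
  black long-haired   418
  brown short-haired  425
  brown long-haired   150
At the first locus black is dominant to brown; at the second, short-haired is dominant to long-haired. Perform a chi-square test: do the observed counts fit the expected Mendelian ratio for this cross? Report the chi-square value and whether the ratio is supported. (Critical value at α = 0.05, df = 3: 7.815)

A dihybrid F₂ with independent assortment and complete dominance at both loci gives a 9:3:3:1 phenotypic ratio.
Total ratio parts = 16. Expected numbers out of 2303:
  black short-haired: 2303 × 9/16 = 1295.4375
  black long-haired: 2303 × 3/16 = 431.8125
  brown short-haired: 2303 × 3/16 = 431.8125
  brown long-haired: 2303 × 1/16 = 143.9375
χ² = Σ (O − E)² / E
  black short-haired: (1310 − 1295.4375)² / 1295.4375 = 0.1637
  black long-haired: (418 − 431.8125)² / 431.8125 = 0.4418
  brown short-haired: (425 − 431.8125)² / 431.8125 = 0.1075
  brown long-haired: (150 − 143.9375)² / 143.9375 = 0.2553
χ² = 0.1637 + 0.4418 + 0.1075 + 0.2553 = 0.9683 ≈ 0.968
Degrees of freedom = 4 − 1 = 3; critical value at α = 0.05 is 7.815.
Since 0.968 < 7.815, we fail to reject the null hypothesis — the data are consistent with the 9:3:3:1 ratio.

0.968; consistent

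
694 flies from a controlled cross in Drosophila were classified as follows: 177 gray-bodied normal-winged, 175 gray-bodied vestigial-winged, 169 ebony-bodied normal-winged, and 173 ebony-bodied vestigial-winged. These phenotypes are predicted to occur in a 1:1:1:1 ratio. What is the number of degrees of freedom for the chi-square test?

A goodness-of-fit test with 4 phenotype classes has df = 4 − 1 = 3.

3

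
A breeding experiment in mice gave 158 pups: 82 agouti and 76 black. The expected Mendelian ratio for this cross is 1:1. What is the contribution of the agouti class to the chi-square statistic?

0.114

Total ratio parts = 2. Expected numbers out of 158:
  agouti: 158 × 1/2 = 79
  black: 158 × 1/2 = 79
Contribution of agouti: (82 − 79)² / 79 = 0.1139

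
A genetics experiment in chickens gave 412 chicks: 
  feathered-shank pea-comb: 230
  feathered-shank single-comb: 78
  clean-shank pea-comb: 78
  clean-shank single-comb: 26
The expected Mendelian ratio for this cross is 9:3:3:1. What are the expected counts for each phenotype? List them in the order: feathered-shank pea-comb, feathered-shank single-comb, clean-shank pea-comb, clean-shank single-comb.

Total ratio parts = 16. Expected numbers out of 412:
  feathered-shank pea-comb: 412 × 9/16 = 231.75
  feathered-shank single-comb: 412 × 3/16 = 77.25
  clean-shank pea-comb: 412 × 3/16 = 77.25
  clean-shank single-comb: 412 × 1/16 = 25.75

231.75, 77.25, 77.25, 25.75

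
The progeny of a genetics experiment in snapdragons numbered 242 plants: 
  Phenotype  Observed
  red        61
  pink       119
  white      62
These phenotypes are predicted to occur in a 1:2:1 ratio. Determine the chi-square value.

0.074

Total ratio parts = 4. Expected numbers out of 242:
  red: 242 × 1/4 = 60.5
  pink: 242 × 2/4 = 121
  white: 242 × 1/4 = 60.5
χ² = Σ (O − E)² / E
  red: (61 − 60.5)² / 60.5 = 0.0041
  pink: (119 − 121)² / 121 = 0.0331
  white: (62 − 60.5)² / 60.5 = 0.0372
χ² = 0.0041 + 0.0331 + 0.0372 = 0.0744 ≈ 0.074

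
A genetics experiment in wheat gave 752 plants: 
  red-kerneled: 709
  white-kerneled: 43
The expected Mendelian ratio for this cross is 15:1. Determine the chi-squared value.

0.363

Under the 15:1 hypothesis (Σ ratio = 16, N = 752):
  red-kerneled: 752 × 15/16 = 705
  white-kerneled: 752 × 1/16 = 47
χ² = Σ (O − E)² / E
  red-kerneled: (709 − 705)² / 705 = 0.0227
  white-kerneled: (43 − 47)² / 47 = 0.3404
χ² = 0.0227 + 0.3404 = 0.3631 ≈ 0.363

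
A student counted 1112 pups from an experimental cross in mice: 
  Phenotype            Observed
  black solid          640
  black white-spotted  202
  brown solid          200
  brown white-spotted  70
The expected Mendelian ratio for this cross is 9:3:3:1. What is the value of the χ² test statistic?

0.889

Expected counts for N = 1112 under a 9:3:3:1 ratio (total parts = 16):
  black solid: 1112 × 9/16 = 625.5
  black white-spotted: 1112 × 3/16 = 208.5
  brown solid: 1112 × 3/16 = 208.5
  brown white-spotted: 1112 × 1/16 = 69.5
χ² = Σ (O − E)² / E
  black solid: (640 − 625.5)² / 625.5 = 0.3361
  black white-spotted: (202 − 208.5)² / 208.5 = 0.2026
  brown solid: (200 − 208.5)² / 208.5 = 0.3465
  brown white-spotted: (70 − 69.5)² / 69.5 = 0.0036
χ² = 0.3361 + 0.2026 + 0.3465 + 0.0036 = 0.8888 ≈ 0.889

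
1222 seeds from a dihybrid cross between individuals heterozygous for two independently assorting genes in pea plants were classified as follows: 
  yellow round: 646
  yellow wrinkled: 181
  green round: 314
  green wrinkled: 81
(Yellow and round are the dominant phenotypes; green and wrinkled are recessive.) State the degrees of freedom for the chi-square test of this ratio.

3

A dihybrid F₂ with independent assortment and complete dominance at both loci gives a 9:3:3:1 phenotypic ratio.
A goodness-of-fit test with 4 phenotype classes has df = 4 − 1 = 3.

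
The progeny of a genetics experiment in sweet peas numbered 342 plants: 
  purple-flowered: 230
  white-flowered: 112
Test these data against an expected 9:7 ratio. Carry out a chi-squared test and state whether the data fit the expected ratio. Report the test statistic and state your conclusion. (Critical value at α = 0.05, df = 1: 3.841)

16.820; not consistent

Total ratio parts = 16. Expected numbers out of 342:
  purple-flowered: 342 × 9/16 = 192.375
  white-flowered: 342 × 7/16 = 149.625
χ² = Σ (O − E)² / E
  purple-flowered: (230 − 192.375)² / 192.375 = 7.3588
  white-flowered: (112 − 149.625)² / 149.625 = 9.4613
χ² = 7.3588 + 9.4613 = 16.8201 ≈ 16.820
Degrees of freedom = 2 − 1 = 1; critical value at α = 0.05 is 3.841.
Since 16.820 > 3.841, we reject the null hypothesis — the data do not fit the 9:7 ratio.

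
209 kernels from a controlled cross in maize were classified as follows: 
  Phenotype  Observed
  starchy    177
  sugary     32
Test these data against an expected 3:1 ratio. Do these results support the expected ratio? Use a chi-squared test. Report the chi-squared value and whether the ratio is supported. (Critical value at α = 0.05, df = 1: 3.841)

10.464; not consistent

Total ratio parts = 4. Expected numbers out of 209:
  starchy: 209 × 3/4 = 156.75
  sugary: 209 × 1/4 = 52.25
χ² = Σ (O − E)² / E
  starchy: (177 − 156.75)² / 156.75 = 2.6160
  sugary: (32 − 52.25)² / 52.25 = 7.8481
χ² = 2.6160 + 7.8481 = 10.4641 ≈ 10.464
Degrees of freedom = 2 − 1 = 1; critical value at α = 0.05 is 3.841.
Since 10.464 > 3.841, we reject the null hypothesis — the data do not fit the 3:1 ratio.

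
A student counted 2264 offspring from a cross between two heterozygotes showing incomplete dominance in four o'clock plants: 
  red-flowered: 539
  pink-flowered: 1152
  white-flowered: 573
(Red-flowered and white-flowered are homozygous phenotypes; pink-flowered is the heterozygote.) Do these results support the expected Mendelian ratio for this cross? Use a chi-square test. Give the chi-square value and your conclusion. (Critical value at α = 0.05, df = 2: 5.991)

With incomplete dominance, a heterozygote × heterozygote cross gives a 1:2:1 phenotypic ratio.
Total ratio parts = 4. Expected numbers out of 2264:
  red-flowered: 2264 × 1/4 = 566
  pink-flowered: 2264 × 2/4 = 1132
  white-flowered: 2264 × 1/4 = 566
χ² = Σ (O − E)² / E
  red-flowered: (539 − 566)² / 566 = 1.2880
  pink-flowered: (1152 − 1132)² / 1132 = 0.3534
  white-flowered: (573 − 566)² / 566 = 0.0866
χ² = 1.2880 + 0.3534 + 0.0866 = 1.728
Degrees of freedom = 3 − 1 = 2; critical value at α = 0.05 is 5.991.
Since 1.728 < 5.991, we fail to reject the null hypothesis — the data are consistent with the 1:2:1 ratio.

1.728; consistent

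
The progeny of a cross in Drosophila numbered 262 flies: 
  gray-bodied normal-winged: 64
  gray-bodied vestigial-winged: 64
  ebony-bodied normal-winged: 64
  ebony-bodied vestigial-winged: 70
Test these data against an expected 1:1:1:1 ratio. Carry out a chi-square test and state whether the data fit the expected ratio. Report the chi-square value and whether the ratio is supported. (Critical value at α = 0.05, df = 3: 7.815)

The 1:1:1:1 ratio has 4 parts, so with N = 262 the expected counts are:
  gray-bodied normal-winged: 262 × 1/4 = 65.5
  gray-bodied vestigial-winged: 262 × 1/4 = 65.5
  ebony-bodied normal-winged: 262 × 1/4 = 65.5
  ebony-bodied vestigial-winged: 262 × 1/4 = 65.5
χ² = Σ (O − E)² / E
  gray-bodied normal-winged: (64 − 65.5)² / 65.5 = 0.0344
  gray-bodied vestigial-winged: (64 − 65.5)² / 65.5 = 0.0344
  ebony-bodied normal-winged: (64 − 65.5)² / 65.5 = 0.0344
  ebony-bodied vestigial-winged: (70 − 65.5)² / 65.5 = 0.3092
χ² = 0.0344 + 0.0344 + 0.0344 + 0.3092 = 0.4124 ≈ 0.412
Degrees of freedom = 4 − 1 = 3; critical value at α = 0.05 is 7.815.
Since 0.412 < 7.815, we fail to reject the null hypothesis — the data are consistent with the 1:1:1:1 ratio.

0.412; consistent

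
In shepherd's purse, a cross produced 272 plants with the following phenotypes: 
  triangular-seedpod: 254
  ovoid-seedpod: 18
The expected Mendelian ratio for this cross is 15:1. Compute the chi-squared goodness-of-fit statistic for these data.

The 15:1 ratio has 16 parts, so with N = 272 the expected counts are:
  triangular-seedpod: 272 × 15/16 = 255
  ovoid-seedpod: 272 × 1/16 = 17
χ² = Σ (O − E)² / E
  triangular-seedpod: (254 − 255)² / 255 = 0.0039
  ovoid-seedpod: (18 − 17)² / 17 = 0.0588
χ² = 0.0039 + 0.0588 = 0.0627 ≈ 0.063

0.063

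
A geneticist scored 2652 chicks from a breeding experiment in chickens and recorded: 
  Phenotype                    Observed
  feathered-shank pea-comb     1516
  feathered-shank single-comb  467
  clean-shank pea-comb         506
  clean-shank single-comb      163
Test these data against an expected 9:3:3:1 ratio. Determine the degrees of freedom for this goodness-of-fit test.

A goodness-of-fit test with 4 phenotype classes has df = 4 − 1 = 3.

3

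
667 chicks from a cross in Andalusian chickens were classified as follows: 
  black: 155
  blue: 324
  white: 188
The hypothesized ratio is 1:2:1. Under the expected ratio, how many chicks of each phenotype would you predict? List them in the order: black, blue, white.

166.75, 333.5, 166.75

Expected counts for N = 667 under a 1:2:1 ratio (total parts = 4):
  black: 667 × 1/4 = 166.75
  blue: 667 × 2/4 = 333.5
  white: 667 × 1/4 = 166.75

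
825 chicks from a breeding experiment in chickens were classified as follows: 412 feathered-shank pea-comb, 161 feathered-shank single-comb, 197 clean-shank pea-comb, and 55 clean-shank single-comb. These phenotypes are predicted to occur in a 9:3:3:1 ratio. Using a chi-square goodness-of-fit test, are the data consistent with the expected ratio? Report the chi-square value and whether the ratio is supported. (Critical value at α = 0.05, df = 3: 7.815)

17.902; not consistent

Expected counts for N = 825 under a 9:3:3:1 ratio (total parts = 16):
  feathered-shank pea-comb: 825 × 9/16 = 464.0625
  feathered-shank single-comb: 825 × 3/16 = 154.6875
  clean-shank pea-comb: 825 × 3/16 = 154.6875
  clean-shank single-comb: 825 × 1/16 = 51.5625
χ² = Σ (O − E)² / E
  feathered-shank pea-comb: (412 − 464.0625)² / 464.0625 = 5.8408
  feathered-shank single-comb: (161 − 154.6875)² / 154.6875 = 0.2576
  clean-shank pea-comb: (197 − 154.6875)² / 154.6875 = 11.5740
  clean-shank single-comb: (55 − 51.5625)² / 51.5625 = 0.2292
χ² = 5.8408 + 0.2576 + 11.5740 + 0.2292 = 17.9016 ≈ 17.902
Degrees of freedom = 4 − 1 = 3; critical value at α = 0.05 is 7.815.
Since 17.902 > 7.815, we reject the null hypothesis — the data do not fit the 9:3:3:1 ratio.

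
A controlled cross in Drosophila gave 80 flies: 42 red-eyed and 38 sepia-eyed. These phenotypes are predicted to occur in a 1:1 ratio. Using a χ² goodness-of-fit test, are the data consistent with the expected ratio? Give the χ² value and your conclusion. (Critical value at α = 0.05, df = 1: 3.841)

The 1:1 ratio has 2 parts, so with N = 80 the expected counts are:
  red-eyed: 80 × 1/2 = 40
  sepia-eyed: 80 × 1/2 = 40
χ² = Σ (O − E)² / E
  red-eyed: (42 − 40)² / 40 = 0.1000
  sepia-eyed: (38 − 40)² / 40 = 0.1000
χ² = 0.1000 + 0.1000 = 0.200
Degrees of freedom = 2 − 1 = 1; critical value at α = 0.05 is 3.841.
Since 0.200 < 3.841, we fail to reject the null hypothesis — the data are consistent with the 1:1 ratio.

0.200; consistent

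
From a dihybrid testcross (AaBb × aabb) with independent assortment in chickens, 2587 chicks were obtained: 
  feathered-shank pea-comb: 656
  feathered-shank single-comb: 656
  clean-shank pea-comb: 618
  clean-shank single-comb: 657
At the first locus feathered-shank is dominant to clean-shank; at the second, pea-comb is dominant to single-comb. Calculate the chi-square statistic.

A dihybrid testcross with independent assortment gives a 1:1:1:1 ratio.
The 1:1:1:1 ratio has 4 parts, so with N = 2587 the expected counts are:
  feathered-shank pea-comb: 2587 × 1/4 = 646.75
  feathered-shank single-comb: 2587 × 1/4 = 646.75
  clean-shank pea-comb: 2587 × 1/4 = 646.75
  clean-shank single-comb: 2587 × 1/4 = 646.75
χ² = Σ (O − E)² / E
  feathered-shank pea-comb: (656 − 646.75)² / 646.75 = 0.1323
  feathered-shank single-comb: (656 − 646.75)² / 646.75 = 0.1323
  clean-shank pea-comb: (618 − 646.75)² / 646.75 = 1.2780
  clean-shank single-comb: (657 − 646.75)² / 646.75 = 0.1624
χ² = 0.1323 + 0.1323 + 1.2780 + 0.1624 = 1.705

1.705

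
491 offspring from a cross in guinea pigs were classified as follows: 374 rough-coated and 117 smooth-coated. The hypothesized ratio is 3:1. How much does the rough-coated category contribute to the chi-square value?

Under the 3:1 hypothesis (Σ ratio = 4, N = 491):
  rough-coated: 491 × 3/4 = 368.25
  smooth-coated: 491 × 1/4 = 122.75
Contribution of rough-coated: (374 − 368.25)² / 368.25 = 0.0898

0.090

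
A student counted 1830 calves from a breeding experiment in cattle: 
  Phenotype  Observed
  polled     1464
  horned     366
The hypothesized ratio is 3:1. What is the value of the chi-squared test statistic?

Total ratio parts = 4. Expected numbers out of 1830:
  polled: 1830 × 3/4 = 1372.5
  horned: 1830 × 1/4 = 457.5
χ² = Σ (O − E)² / E
  polled: (1464 − 1372.5)² / 1372.5 = 6.1000
  horned: (366 − 457.5)² / 457.5 = 18.3000
χ² = 6.1000 + 18.3000 = 24.400

24.400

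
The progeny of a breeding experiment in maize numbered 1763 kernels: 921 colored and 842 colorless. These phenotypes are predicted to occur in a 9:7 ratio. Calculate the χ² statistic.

11.517

Total ratio parts = 16. Expected numbers out of 1763:
  colored: 1763 × 9/16 = 991.6875
  colorless: 1763 × 7/16 = 771.3125
χ² = Σ (O − E)² / E
  colored: (921 − 991.6875)² / 991.6875 = 5.0386
  colorless: (842 − 771.3125)² / 771.3125 = 6.4782
χ² = 5.0386 + 6.4782 = 11.5168 ≈ 11.517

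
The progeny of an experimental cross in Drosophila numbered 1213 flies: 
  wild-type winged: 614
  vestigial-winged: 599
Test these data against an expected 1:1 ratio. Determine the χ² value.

0.185

Total ratio parts = 2. Expected numbers out of 1213:
  wild-type winged: 1213 × 1/2 = 606.5
  vestigial-winged: 1213 × 1/2 = 606.5
χ² = Σ (O − E)² / E
  wild-type winged: (614 − 606.5)² / 606.5 = 0.0927
  vestigial-winged: (599 − 606.5)² / 606.5 = 0.0927
χ² = 0.0927 + 0.0927 = 0.1854 ≈ 0.185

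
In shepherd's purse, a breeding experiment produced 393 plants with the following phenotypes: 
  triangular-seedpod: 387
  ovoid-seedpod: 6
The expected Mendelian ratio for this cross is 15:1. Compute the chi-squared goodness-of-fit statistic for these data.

Under the 15:1 hypothesis (Σ ratio = 16, N = 393):
  triangular-seedpod: 393 × 15/16 = 368.4375
  ovoid-seedpod: 393 × 1/16 = 24.5625
χ² = Σ (O − E)² / E
  triangular-seedpod: (387 − 368.4375)² / 368.4375 = 0.9352
  ovoid-seedpod: (6 − 24.5625)² / 24.5625 = 14.0281
χ² = 0.9352 + 14.0281 = 14.9633 ≈ 14.963

14.963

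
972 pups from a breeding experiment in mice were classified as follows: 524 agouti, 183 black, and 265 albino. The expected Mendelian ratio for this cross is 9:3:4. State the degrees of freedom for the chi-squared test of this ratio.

A goodness-of-fit test with 3 phenotype classes has df = 3 − 1 = 2.

2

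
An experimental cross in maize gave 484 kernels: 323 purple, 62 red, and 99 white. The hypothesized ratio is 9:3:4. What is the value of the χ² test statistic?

22.568

Under the 9:3:4 hypothesis (Σ ratio = 16, N = 484):
  purple: 484 × 9/16 = 272.25
  red: 484 × 3/16 = 90.75
  white: 484 × 4/16 = 121
χ² = Σ (O − E)² / E
  purple: (323 − 272.25)² / 272.25 = 9.4603
  red: (62 − 90.75)² / 90.75 = 9.1081
  white: (99 − 121)² / 121 = 4.0000
χ² = 9.4603 + 9.1081 + 4.0000 = 22.5684 ≈ 22.568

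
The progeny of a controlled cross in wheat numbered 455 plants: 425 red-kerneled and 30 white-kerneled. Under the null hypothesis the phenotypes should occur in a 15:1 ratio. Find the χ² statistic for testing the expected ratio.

0.092

The 15:1 ratio has 16 parts, so with N = 455 the expected counts are:
  red-kerneled: 455 × 15/16 = 426.5625
  white-kerneled: 455 × 1/16 = 28.4375
χ² = Σ (O − E)² / E
  red-kerneled: (425 − 426.5625)² / 426.5625 = 0.0057
  white-kerneled: (30 − 28.4375)² / 28.4375 = 0.0859
χ² = 0.0057 + 0.0859 = 0.0916 ≈ 0.092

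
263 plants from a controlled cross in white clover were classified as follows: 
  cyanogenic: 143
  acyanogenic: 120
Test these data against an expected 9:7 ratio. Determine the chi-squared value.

Under the 9:7 hypothesis (Σ ratio = 16, N = 263):
  cyanogenic: 263 × 9/16 = 147.9375
  acyanogenic: 263 × 7/16 = 115.0625
χ² = Σ (O − E)² / E
  cyanogenic: (143 − 147.9375)² / 147.9375 = 0.1648
  acyanogenic: (120 − 115.0625)² / 115.0625 = 0.2119
χ² = 0.1648 + 0.2119 = 0.3767 ≈ 0.377

0.377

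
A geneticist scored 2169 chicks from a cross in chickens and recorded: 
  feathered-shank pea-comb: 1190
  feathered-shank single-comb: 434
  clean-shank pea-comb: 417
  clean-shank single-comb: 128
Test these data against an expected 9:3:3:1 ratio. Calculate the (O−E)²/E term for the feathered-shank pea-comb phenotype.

Expected counts for N = 2169 under a 9:3:3:1 ratio (total parts = 16):
  feathered-shank pea-comb: 2169 × 9/16 = 1220.0625
  feathered-shank single-comb: 2169 × 3/16 = 406.6875
  clean-shank pea-comb: 2169 × 3/16 = 406.6875
  clean-shank single-comb: 2169 × 1/16 = 135.5625
Contribution of feathered-shank pea-comb: (1190 − 1220.0625)² / 1220.0625 = 0.7407

0.741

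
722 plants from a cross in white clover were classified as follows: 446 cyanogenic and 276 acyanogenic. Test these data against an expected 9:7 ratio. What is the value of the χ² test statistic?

8.949

The 9:7 ratio has 16 parts, so with N = 722 the expected counts are:
  cyanogenic: 722 × 9/16 = 406.125
  acyanogenic: 722 × 7/16 = 315.875
χ² = Σ (O − E)² / E
  cyanogenic: (446 − 406.125)² / 406.125 = 3.9151
  acyanogenic: (276 − 315.875)² / 315.875 = 5.0337
χ² = 3.9151 + 5.0337 = 8.9488 ≈ 8.949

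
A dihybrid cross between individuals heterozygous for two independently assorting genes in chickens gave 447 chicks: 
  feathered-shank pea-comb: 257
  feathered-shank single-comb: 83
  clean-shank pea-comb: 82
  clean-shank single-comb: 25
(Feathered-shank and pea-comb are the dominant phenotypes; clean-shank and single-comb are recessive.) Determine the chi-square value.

A dihybrid F₂ with independent assortment and complete dominance at both loci gives a 9:3:3:1 phenotypic ratio.
Total ratio parts = 16. Expected numbers out of 447:
  feathered-shank pea-comb: 447 × 9/16 = 251.4375
  feathered-shank single-comb: 447 × 3/16 = 83.8125
  clean-shank pea-comb: 447 × 3/16 = 83.8125
  clean-shank single-comb: 447 × 1/16 = 27.9375
χ² = Σ (O − E)² / E
  feathered-shank pea-comb: (257 − 251.4375)² / 251.4375 = 0.1231
  feathered-shank single-comb: (83 − 83.8125)² / 83.8125 = 0.0079
  clean-shank pea-comb: (82 − 83.8125)² / 83.8125 = 0.0392
  clean-shank single-comb: (25 − 27.9375)² / 27.9375 = 0.3089
χ² = 0.1231 + 0.0079 + 0.0392 + 0.3089 = 0.4791 ≈ 0.479

0.479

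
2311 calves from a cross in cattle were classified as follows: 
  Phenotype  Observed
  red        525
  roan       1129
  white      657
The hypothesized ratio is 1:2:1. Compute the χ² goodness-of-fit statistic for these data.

Total ratio parts = 4. Expected numbers out of 2311:
  red: 2311 × 1/4 = 577.75
  roan: 2311 × 2/4 = 1155.5
  white: 2311 × 1/4 = 577.75
χ² = Σ (O − E)² / E
  red: (525 − 577.75)² / 577.75 = 4.8162
  roan: (1129 − 1155.5)² / 1155.5 = 0.6077
  white: (657 − 577.75)² / 577.75 = 10.8707
χ² = 4.8162 + 0.6077 + 10.8707 = 16.2946 ≈ 16.295

16.295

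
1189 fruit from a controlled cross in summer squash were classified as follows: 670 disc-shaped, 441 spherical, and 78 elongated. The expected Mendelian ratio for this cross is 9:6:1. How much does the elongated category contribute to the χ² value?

Under the 9:6:1 hypothesis (Σ ratio = 16, N = 1189):
  disc-shaped: 1189 × 9/16 = 668.8125
  spherical: 1189 × 6/16 = 445.875
  elongated: 1189 × 1/16 = 74.3125
Contribution of elongated: (78 − 74.3125)² / 74.3125 = 0.1830

0.183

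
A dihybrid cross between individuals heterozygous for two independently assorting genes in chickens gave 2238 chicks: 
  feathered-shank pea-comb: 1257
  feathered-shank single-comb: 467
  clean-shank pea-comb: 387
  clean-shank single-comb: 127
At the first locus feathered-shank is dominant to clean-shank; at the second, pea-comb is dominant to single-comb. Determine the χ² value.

A dihybrid F₂ with independent assortment and complete dominance at both loci gives a 9:3:3:1 phenotypic ratio.
Under the 9:3:3:1 hypothesis (Σ ratio = 16, N = 2238):
  feathered-shank pea-comb: 2238 × 9/16 = 1258.875
  feathered-shank single-comb: 2238 × 3/16 = 419.625
  clean-shank pea-comb: 2238 × 3/16 = 419.625
  clean-shank single-comb: 2238 × 1/16 = 139.875
χ² = Σ (O − E)² / E
  feathered-shank pea-comb: (1257 − 1258.875)² / 1258.875 = 0.0028
  feathered-shank single-comb: (467 − 419.625)² / 419.625 = 5.3486
  clean-shank pea-comb: (387 − 419.625)² / 419.625 = 2.5365
  clean-shank single-comb: (127 − 139.875)² / 139.875 = 1.1851
χ² = 0.0028 + 5.3486 + 2.5365 + 1.1851 = 9.073

9.073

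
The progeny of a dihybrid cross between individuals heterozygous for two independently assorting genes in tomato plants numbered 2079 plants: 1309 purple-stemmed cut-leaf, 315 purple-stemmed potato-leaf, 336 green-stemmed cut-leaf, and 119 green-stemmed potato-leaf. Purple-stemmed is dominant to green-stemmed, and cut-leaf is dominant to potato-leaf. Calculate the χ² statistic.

39.363

A dihybrid F₂ with independent assortment and complete dominance at both loci gives a 9:3:3:1 phenotypic ratio.
Total ratio parts = 16. Expected numbers out of 2079:
  purple-stemmed cut-leaf: 2079 × 9/16 = 1169.4375
  purple-stemmed potato-leaf: 2079 × 3/16 = 389.8125
  green-stemmed cut-leaf: 2079 × 3/16 = 389.8125
  green-stemmed potato-leaf: 2079 × 1/16 = 129.9375
χ² = Σ (O − E)² / E
  purple-stemmed cut-leaf: (1309 − 1169.4375)² / 1169.4375 = 16.6556
  purple-stemmed potato-leaf: (315 − 389.8125)² / 389.8125 = 14.3580
  green-stemmed cut-leaf: (336 − 389.8125)² / 389.8125 = 7.4287
  green-stemmed potato-leaf: (119 − 129.9375)² / 129.9375 = 0.9207
χ² = 16.6556 + 14.3580 + 7.4287 + 0.9207 = 39.363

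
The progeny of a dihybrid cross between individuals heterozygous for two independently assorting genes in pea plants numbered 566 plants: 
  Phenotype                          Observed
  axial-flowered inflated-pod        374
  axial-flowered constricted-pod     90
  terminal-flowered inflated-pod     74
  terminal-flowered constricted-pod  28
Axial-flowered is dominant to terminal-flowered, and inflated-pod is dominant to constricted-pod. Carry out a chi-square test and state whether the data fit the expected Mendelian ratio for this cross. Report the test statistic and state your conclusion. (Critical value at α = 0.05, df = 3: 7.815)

A dihybrid F₂ with independent assortment and complete dominance at both loci gives a 9:3:3:1 phenotypic ratio.
Total ratio parts = 16. Expected numbers out of 566:
  axial-flowered inflated-pod: 566 × 9/16 = 318.375
  axial-flowered constricted-pod: 566 × 3/16 = 106.125
  terminal-flowered inflated-pod: 566 × 3/16 = 106.125
  terminal-flowered constricted-pod: 566 × 1/16 = 35.375
χ² = Σ (O − E)² / E
  axial-flowered inflated-pod: (374 − 318.375)² / 318.375 = 9.7185
  axial-flowered constricted-pod: (90 − 106.125)² / 106.125 = 2.4501
  terminal-flowered inflated-pod: (74 − 106.125)² / 106.125 = 9.7245
  terminal-flowered constricted-pod: (28 − 35.375)² / 35.375 = 1.5375
χ² = 9.7185 + 2.4501 + 9.7245 + 1.5375 = 23.4306 ≈ 23.431
Degrees of freedom = 4 − 1 = 3; critical value at α = 0.05 is 7.815.
Since 23.431 > 7.815, we reject the null hypothesis — the data do not fit the 9:3:3:1 ratio.

23.431; not consistent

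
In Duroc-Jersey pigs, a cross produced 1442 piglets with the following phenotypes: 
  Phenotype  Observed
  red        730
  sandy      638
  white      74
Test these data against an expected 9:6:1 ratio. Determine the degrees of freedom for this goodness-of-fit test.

2

A goodness-of-fit test with 3 phenotype classes has df = 3 − 1 = 2.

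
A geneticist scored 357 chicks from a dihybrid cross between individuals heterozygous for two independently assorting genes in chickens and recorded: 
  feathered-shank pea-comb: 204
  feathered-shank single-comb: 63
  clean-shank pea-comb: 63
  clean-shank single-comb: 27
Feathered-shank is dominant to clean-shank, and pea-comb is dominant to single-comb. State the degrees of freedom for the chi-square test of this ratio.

3

A dihybrid F₂ with independent assortment and complete dominance at both loci gives a 9:3:3:1 phenotypic ratio.
A goodness-of-fit test with 4 phenotype classes has df = 4 − 1 = 3.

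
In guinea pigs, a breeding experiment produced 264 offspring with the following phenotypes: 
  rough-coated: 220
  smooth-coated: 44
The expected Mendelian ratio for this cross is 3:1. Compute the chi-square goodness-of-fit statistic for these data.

The 3:1 ratio has 4 parts, so with N = 264 the expected counts are:
  rough-coated: 264 × 3/4 = 198
  smooth-coated: 264 × 1/4 = 66
χ² = Σ (O − E)² / E
  rough-coated: (220 − 198)² / 198 = 2.4444
  smooth-coated: (44 − 66)² / 66 = 7.3333
χ² = 2.4444 + 7.3333 = 9.7777 ≈ 9.778

9.778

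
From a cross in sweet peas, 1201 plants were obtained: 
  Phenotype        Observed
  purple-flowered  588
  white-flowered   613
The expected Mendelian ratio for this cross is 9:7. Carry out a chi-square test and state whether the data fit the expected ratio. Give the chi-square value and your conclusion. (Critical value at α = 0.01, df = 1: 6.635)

25.941; not consistent

Total ratio parts = 16. Expected numbers out of 1201:
  purple-flowered: 1201 × 9/16 = 675.5625
  white-flowered: 1201 × 7/16 = 525.4375
χ² = Σ (O − E)² / E
  purple-flowered: (588 − 675.5625)² / 675.5625 = 11.3493
  white-flowered: (613 − 525.4375)² / 525.4375 = 14.5920
χ² = 11.3493 + 14.5920 = 25.9413 ≈ 25.941
Degrees of freedom = 2 − 1 = 1; critical value at α = 0.01 is 6.635.
Since 25.941 > 6.635, we reject the null hypothesis — the data do not fit the 9:7 ratio.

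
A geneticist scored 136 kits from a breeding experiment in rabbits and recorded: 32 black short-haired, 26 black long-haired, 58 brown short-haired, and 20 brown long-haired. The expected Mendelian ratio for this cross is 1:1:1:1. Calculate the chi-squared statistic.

The 1:1:1:1 ratio has 4 parts, so with N = 136 the expected counts are:
  black short-haired: 136 × 1/4 = 34
  black long-haired: 136 × 1/4 = 34
  brown short-haired: 136 × 1/4 = 34
  brown long-haired: 136 × 1/4 = 34
χ² = Σ (O − E)² / E
  black short-haired: (32 − 34)² / 34 = 0.1176
  black long-haired: (26 − 34)² / 34 = 1.8824
  brown short-haired: (58 − 34)² / 34 = 16.9412
  brown long-haired: (20 − 34)² / 34 = 5.7647
χ² = 0.1176 + 1.8824 + 16.9412 + 5.7647 = 24.7059 ≈ 24.706

24.706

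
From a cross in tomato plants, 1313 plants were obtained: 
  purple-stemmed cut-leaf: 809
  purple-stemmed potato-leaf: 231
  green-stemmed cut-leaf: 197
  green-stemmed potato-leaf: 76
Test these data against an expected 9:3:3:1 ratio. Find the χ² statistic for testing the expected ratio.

Expected counts for N = 1313 under a 9:3:3:1 ratio (total parts = 16):
  purple-stemmed cut-leaf: 1313 × 9/16 = 738.5625
  purple-stemmed potato-leaf: 1313 × 3/16 = 246.1875
  green-stemmed cut-leaf: 1313 × 3/16 = 246.1875
  green-stemmed potato-leaf: 1313 × 1/16 = 82.0625
χ² = Σ (O − E)² / E
  purple-stemmed cut-leaf: (809 − 738.5625)² / 738.5625 = 6.7177
  purple-stemmed potato-leaf: (231 − 246.1875)² / 246.1875 = 0.9369
  green-stemmed cut-leaf: (197 − 246.1875)² / 246.1875 = 9.8275
  green-stemmed potato-leaf: (76 − 82.0625)² / 82.0625 = 0.4479
χ² = 6.7177 + 0.9369 + 9.8275 + 0.4479 = 17.930

17.930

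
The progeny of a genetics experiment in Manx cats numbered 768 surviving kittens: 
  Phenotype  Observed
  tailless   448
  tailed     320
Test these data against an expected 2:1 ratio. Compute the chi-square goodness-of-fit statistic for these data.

Expected counts for N = 768 under a 2:1 ratio (total parts = 3):
  tailless: 768 × 2/3 = 512
  tailed: 768 × 1/3 = 256
χ² = Σ (O − E)² / E
  tailless: (448 − 512)² / 512 = 8.0000
  tailed: (320 − 256)² / 256 = 16.0000
χ² = 8.0000 + 16.0000 = 24.000

24.000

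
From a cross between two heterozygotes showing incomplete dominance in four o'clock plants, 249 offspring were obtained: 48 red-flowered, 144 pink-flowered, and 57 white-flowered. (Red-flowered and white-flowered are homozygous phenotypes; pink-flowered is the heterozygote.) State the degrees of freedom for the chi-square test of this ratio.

With incomplete dominance, a heterozygote × heterozygote cross gives a 1:2:1 phenotypic ratio.
A goodness-of-fit test with 3 phenotype classes has df = 3 − 1 = 2.

2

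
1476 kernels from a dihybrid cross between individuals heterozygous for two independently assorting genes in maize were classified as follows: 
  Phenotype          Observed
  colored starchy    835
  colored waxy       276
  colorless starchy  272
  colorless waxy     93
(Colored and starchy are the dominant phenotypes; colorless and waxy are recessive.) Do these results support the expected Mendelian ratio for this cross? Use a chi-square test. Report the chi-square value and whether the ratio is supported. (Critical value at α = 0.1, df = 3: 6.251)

A dihybrid F₂ with independent assortment and complete dominance at both loci gives a 9:3:3:1 phenotypic ratio.
Expected counts for N = 1476 under a 9:3:3:1 ratio (total parts = 16):
  colored starchy: 1476 × 9/16 = 830.25
  colored waxy: 1476 × 3/16 = 276.75
  colorless starchy: 1476 × 3/16 = 276.75
  colorless waxy: 1476 × 1/16 = 92.25
χ² = Σ (O − E)² / E
  colored starchy: (835 − 830.25)² / 830.25 = 0.0272
  colored waxy: (276 − 276.75)² / 276.75 = 0.0020
  colorless starchy: (272 − 276.75)² / 276.75 = 0.0815
  colorless waxy: (93 − 92.25)² / 92.25 = 0.0061
χ² = 0.0272 + 0.0020 + 0.0815 + 0.0061 = 0.1168 ≈ 0.117
Degrees of freedom = 4 − 1 = 3; critical value at α = 0.1 is 6.251.
Since 0.117 < 6.251, we fail to reject the null hypothesis — the data are consistent with the 9:3:3:1 ratio.

0.117; consistent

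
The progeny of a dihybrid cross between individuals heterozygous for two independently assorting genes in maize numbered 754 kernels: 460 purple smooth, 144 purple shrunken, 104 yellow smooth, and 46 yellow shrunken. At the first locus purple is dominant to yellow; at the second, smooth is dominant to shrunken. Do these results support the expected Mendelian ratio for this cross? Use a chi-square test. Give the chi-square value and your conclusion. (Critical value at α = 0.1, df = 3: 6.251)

A dihybrid F₂ with independent assortment and complete dominance at both loci gives a 9:3:3:1 phenotypic ratio.
Under the 9:3:3:1 hypothesis (Σ ratio = 16, N = 754):
  purple smooth: 754 × 9/16 = 424.125
  purple shrunken: 754 × 3/16 = 141.375
  yellow smooth: 754 × 3/16 = 141.375
  yellow shrunken: 754 × 1/16 = 47.125
χ² = Σ (O − E)² / E
  purple smooth: (460 − 424.125)² / 424.125 = 3.0345
  purple shrunken: (144 − 141.375)² / 141.375 = 0.0487
  yellow smooth: (104 − 141.375)² / 141.375 = 9.8807
  yellow shrunken: (46 − 47.125)² / 47.125 = 0.0269
χ² = 3.0345 + 0.0487 + 9.8807 + 0.0269 = 12.9908 ≈ 12.991
Degrees of freedom = 4 − 1 = 3; critical value at α = 0.1 is 6.251.
Since 12.991 > 6.251, we reject the null hypothesis — the data do not fit the 9:3:3:1 ratio.

12.991; not consistent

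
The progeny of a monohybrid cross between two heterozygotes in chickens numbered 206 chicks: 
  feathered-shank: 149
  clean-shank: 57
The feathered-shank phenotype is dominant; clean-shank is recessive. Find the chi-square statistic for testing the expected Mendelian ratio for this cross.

For a monohybrid cross between heterozygotes with complete dominance, the expected phenotypic ratio is 3:1.
Under the 3:1 hypothesis (Σ ratio = 4, N = 206):
  feathered-shank: 206 × 3/4 = 154.5
  clean-shank: 206 × 1/4 = 51.5
χ² = Σ (O − E)² / E
  feathered-shank: (149 − 154.5)² / 154.5 = 0.1958
  clean-shank: (57 − 51.5)² / 51.5 = 0.5874
χ² = 0.1958 + 0.5874 = 0.7832 ≈ 0.783

0.783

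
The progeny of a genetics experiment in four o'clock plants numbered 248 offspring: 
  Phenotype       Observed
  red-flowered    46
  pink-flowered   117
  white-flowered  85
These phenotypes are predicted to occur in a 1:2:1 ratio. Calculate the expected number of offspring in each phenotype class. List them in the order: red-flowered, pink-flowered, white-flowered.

Under the 1:2:1 hypothesis (Σ ratio = 4, N = 248):
  red-flowered: 248 × 1/4 = 62
  pink-flowered: 248 × 2/4 = 124
  white-flowered: 248 × 1/4 = 62

62, 124, 62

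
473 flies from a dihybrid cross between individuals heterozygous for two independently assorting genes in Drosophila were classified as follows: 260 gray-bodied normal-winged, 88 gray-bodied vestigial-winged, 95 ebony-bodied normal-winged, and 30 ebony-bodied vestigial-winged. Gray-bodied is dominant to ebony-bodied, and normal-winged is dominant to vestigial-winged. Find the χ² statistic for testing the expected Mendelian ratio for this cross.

A dihybrid F₂ with independent assortment and complete dominance at both loci gives a 9:3:3:1 phenotypic ratio.
Expected counts for N = 473 under a 9:3:3:1 ratio (total parts = 16):
  gray-bodied normal-winged: 473 × 9/16 = 266.0625
  gray-bodied vestigial-winged: 473 × 3/16 = 88.6875
  ebony-bodied normal-winged: 473 × 3/16 = 88.6875
  ebony-bodied vestigial-winged: 473 × 1/16 = 29.5625
χ² = Σ (O − E)² / E
  gray-bodied normal-winged: (260 − 266.0625)² / 266.0625 = 0.1381
  gray-bodied vestigial-winged: (88 − 88.6875)² / 88.6875 = 0.0053
  ebony-bodied normal-winged: (95 − 88.6875)² / 88.6875 = 0.4493
  ebony-bodied vestigial-winged: (30 − 29.5625)² / 29.5625 = 0.0065
χ² = 0.1381 + 0.0053 + 0.4493 + 0.0065 = 0.5992 ≈ 0.599

0.599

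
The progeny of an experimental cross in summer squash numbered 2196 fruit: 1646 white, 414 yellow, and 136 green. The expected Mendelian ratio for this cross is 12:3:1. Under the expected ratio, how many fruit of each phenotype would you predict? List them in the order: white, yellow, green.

1647, 411.75, 137.25

Total ratio parts = 16. Expected numbers out of 2196:
  white: 2196 × 12/16 = 1647
  yellow: 2196 × 3/16 = 411.75
  green: 2196 × 1/16 = 137.25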